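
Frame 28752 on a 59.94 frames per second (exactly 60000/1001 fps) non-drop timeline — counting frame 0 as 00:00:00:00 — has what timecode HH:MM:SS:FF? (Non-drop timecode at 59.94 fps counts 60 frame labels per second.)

00:07:59:12

28752 ÷ 60 = 479 full seconds, remainder 12 frames.
479 s = 0 h 7 min 59 s.
Timecode: 00:07:59:12.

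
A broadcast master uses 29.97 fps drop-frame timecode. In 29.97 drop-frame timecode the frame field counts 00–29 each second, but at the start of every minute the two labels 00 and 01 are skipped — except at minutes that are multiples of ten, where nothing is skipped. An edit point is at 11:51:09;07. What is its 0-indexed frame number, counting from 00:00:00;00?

1278797

As if non-drop at 30 labels/s: (11 × 3600 + 51 × 60 + 9) × 30 + 7 = 1280077.
Minute boundaries passed: 711; those not divisible by 10: 711 − 71 = 640; dropped labels = 2 × 640 = 1280.
Actual frame index = 1280077 − 1280 = 1278797.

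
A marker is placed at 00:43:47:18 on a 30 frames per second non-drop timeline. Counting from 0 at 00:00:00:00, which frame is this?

Total seconds to the label: (0 × 3600 + 43 × 60 + 47) = 2627.
Frame index = 2627 × 30 + 18 = 78828.

frame 78828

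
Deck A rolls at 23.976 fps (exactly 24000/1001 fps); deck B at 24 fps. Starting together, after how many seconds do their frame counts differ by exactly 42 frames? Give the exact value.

1751.75 seconds

The gap grows by |24 − 24000/1001| = 24/1001 frames per second.
Time for a 42-frame gap: 42 ÷ (24/1001) = 1751.75 s.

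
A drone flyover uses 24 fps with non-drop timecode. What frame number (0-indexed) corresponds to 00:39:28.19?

frame 56851

Total seconds to the label: (0 × 3600 + 39 × 60 + 28) = 2368.
Frame index = 2368 × 24 + 19 = 56851.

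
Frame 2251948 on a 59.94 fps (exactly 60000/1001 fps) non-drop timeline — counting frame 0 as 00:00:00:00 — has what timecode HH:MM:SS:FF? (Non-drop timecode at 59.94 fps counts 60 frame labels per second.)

10:25:32:28

2251948 ÷ 60 = 37532 full seconds, remainder 28 frames.
37532 s = 10 h 25 min 32 s.
Timecode: 10:25:32:28.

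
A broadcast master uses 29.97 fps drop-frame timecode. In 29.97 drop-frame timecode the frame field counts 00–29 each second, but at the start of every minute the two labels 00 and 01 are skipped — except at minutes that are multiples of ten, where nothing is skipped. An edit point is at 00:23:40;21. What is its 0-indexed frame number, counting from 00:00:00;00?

42579

As if non-drop at 30 labels/s: (0 × 3600 + 23 × 60 + 40) × 30 + 21 = 42621.
Minute boundaries passed: 23; those not divisible by 10: 23 − 2 = 21; dropped labels = 2 × 21 = 42.
Actual frame index = 42621 − 42 = 42579.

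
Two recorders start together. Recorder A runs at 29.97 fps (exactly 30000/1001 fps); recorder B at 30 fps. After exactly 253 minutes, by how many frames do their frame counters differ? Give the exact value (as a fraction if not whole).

41400/91 frames

253 min = 15180 s.
A emits 30000/1001 × 15180 = 41400000/91 frames; B emits 30 × 15180 = 455400.
Difference = 41400/91 frames (≈ 454.9451); B is ahead of A.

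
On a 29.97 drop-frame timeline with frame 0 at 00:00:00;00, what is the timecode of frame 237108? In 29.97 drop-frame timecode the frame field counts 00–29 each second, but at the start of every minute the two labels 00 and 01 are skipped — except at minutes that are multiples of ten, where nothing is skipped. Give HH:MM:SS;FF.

02:11:51;14

Each 10-minute DF block holds 10 × 60 × 30 − 9 × 2 = 17982 frames. 237108 ÷ 17982 → 13 full blocks, remainder 3342.
Within the partial block the first minute is 1800 frames and each further minute 1798, so 1 further minute boundary passed. Total skipped labels = 18 × 13 + 2 × 1 = 236.
Non-drop label index = 237108 + 236 = 237344; at 30 labels/s that is 02:11:51:14, i.e. DF 02:11:51;14.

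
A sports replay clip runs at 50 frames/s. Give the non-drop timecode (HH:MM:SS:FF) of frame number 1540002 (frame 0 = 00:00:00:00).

08:33:20:02

1540002 ÷ 50 = 30800 full seconds, remainder 2 frames.
30800 s = 8 h 33 min 20 s.
Timecode: 08:33:20:02.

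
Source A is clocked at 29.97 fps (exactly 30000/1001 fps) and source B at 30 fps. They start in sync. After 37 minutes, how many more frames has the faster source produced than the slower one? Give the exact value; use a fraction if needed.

66600/1001 frames

37 min = 2220 s.
A emits 30000/1001 × 2220 = 66600000/1001 frames; B emits 30 × 2220 = 66600.
Difference = 66600/1001 frames (≈ 66.5335); B is ahead of A.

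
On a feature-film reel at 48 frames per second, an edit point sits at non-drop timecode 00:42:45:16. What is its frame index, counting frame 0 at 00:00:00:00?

123136

Total seconds to the label: (0 × 3600 + 42 × 60 + 45) = 2565.
Frame index = 2565 × 48 + 16 = 123136.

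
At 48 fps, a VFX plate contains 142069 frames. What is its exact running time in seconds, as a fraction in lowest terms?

Running time = 142069 ÷ (48) = 142069 × 1/48 = 142069/48 s.

142069/48 seconds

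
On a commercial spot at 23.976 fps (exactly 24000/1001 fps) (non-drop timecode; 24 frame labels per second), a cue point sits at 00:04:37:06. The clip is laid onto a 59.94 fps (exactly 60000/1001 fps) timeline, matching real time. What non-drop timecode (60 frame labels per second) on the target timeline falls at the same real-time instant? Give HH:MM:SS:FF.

00:04:37:15

Source frame index: (0×3600 + 4×60 + 37) × 24 + 6 = 6654.
Real time: 6654 / (24000/1001) = 1110109/4000 s.
Target frame: (1110109/4000) × (60000/1001) = 16635.
At 60 labels/s: frame 16635 → 00:04:37:15.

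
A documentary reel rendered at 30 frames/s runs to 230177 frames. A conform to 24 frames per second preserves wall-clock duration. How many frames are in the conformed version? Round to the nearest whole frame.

Frames at target rate = 230177 × (24) / (30) = 920708/5 ≈ 184141.600.
Nearest whole frame: 184142.

184142 frames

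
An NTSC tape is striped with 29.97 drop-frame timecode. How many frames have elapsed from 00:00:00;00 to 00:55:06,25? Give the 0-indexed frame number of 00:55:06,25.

99105

As if non-drop at 30 labels/s: (0 × 3600 + 55 × 60 + 6) × 30 + 25 = 99205.
Minute boundaries passed: 55; those not divisible by 10: 55 − 5 = 50; dropped labels = 2 × 50 = 100.
Actual frame index = 99205 − 100 = 99105.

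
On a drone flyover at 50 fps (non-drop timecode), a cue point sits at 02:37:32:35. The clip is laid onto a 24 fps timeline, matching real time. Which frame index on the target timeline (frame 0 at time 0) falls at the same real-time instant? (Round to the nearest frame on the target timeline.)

Source frame index: (2×3600 + 37×60 + 32) × 50 + 35 = 472635.
Real time: 472635 / (50) = 94527/10 s.
Target frame: (94527/10) × (24) = 1134324/5 ≈ 226864.800 → 226865.

frame 226865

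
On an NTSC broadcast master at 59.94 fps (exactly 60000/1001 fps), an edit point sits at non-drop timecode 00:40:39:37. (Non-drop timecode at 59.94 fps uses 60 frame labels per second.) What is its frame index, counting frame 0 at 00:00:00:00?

frame 146377

Total seconds to the label: (0 × 3600 + 40 × 60 + 39) = 2439.
Frame index = 2439 × 60 + 37 = 146377.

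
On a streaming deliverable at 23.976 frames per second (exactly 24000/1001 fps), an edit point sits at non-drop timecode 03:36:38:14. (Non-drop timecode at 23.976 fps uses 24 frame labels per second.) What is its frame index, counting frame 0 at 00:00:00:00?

Total seconds to the label: (3 × 3600 + 36 × 60 + 38) = 12998.
Frame index = 12998 × 24 + 14 = 311966.

frame 311966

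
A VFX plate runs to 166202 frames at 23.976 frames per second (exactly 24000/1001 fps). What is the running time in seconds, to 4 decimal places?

Running time = 166202 × 1001/24000 = 83184101/12000 s ≈ 6932.0084 s.

6932.0084 seconds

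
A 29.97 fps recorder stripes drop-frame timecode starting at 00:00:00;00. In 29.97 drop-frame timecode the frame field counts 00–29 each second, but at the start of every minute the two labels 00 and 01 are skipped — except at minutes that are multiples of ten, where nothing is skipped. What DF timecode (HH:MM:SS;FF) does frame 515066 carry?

Each 10-minute DF block holds 10 × 60 × 30 − 9 × 2 = 17982 frames. 515066 ÷ 17982 → 28 full blocks, remainder 11570.
Within the partial block the first minute is 1800 frames and each further minute 1798, so 6 further minute boundaries passed. Total skipped labels = 18 × 28 + 2 × 6 = 516.
Non-drop label index = 515066 + 516 = 515582; at 30 labels/s that is 04:46:26:02, i.e. DF 04:46:26;02.

04:46:26;02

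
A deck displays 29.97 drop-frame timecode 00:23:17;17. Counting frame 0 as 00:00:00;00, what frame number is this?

Complete 10-minute blocks: 2, each 17982 frames → 35964.
Remaining 3 whole minutes in the current block: 1800 + 2 × 1798 = 5396 frames.
Within the current minute: 17 × 30 + 17 − 2 = 525 (labels ;00/;01 skipped at this minute). Total = 35964 + 5396 + 525 = 41885.

41885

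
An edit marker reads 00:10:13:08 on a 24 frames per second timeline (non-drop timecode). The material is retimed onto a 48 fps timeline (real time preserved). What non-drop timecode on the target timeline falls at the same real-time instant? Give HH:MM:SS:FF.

Source frame index: (0×3600 + 10×60 + 13) × 24 + 8 = 14720.
Real time: 14720 / (24) = 1840/3 s.
Target frame: (1840/3) × (48) = 29440.
At 48 labels/s: frame 29440 → 00:10:13:16.

00:10:13:16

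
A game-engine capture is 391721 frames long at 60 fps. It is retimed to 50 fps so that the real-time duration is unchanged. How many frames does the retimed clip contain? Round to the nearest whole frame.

Frames at target rate = 391721 × (50) / (60) = 1958605/6 ≈ 326434.167.
Nearest whole frame: 326434.

326434 frames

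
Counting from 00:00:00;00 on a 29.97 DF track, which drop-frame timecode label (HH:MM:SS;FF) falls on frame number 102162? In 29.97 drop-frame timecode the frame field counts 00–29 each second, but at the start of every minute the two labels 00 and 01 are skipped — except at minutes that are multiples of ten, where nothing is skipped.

Each 10-minute DF block holds 10 × 60 × 30 − 9 × 2 = 17982 frames. 102162 ÷ 17982 → 5 full blocks, remainder 12252.
Within the partial block the first minute is 1800 frames and each further minute 1798, so 6 further minute boundaries passed. Total skipped labels = 18 × 5 + 2 × 6 = 102.
Non-drop label index = 102162 + 102 = 102264; at 30 labels/s that is 00:56:48:24, i.e. DF 00:56:48;24.

00:56:48;24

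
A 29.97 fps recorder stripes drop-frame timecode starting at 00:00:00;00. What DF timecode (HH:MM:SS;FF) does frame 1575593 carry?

14:36:12;11

Ten DF minutes hold 17982 frames, so frame 1575593 lies in block 87 (frames 1564434–1582415) with 11159 frames into that block.
The block's first minute is 1800 frames and the rest 1798 each; 11159 frames reaches minute 6, so 87 × 18 + 6 × 2 = 1578 labels have been skipped so far.
Adding those back, label number 1575593 + 1578 = 1577171 at 30 labels/s is 52572 s + 11 f = 14 h 36 min 12 s frame 11, i.e. 14:36:12;11.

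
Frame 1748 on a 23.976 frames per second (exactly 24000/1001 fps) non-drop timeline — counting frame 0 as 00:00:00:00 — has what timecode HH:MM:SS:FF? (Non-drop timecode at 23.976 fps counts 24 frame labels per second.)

00:01:12:20

1748 ÷ 24 = 72 full seconds, remainder 20 frames.
72 s = 0 h 1 min 12 s.
Timecode: 00:01:12:20.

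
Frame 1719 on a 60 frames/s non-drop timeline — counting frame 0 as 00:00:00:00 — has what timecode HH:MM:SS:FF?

00:00:28:39

1719 ÷ 60 = 28 full seconds, remainder 39 frames.
28 s = 0 h 0 min 28 s.
Timecode: 00:00:28:39.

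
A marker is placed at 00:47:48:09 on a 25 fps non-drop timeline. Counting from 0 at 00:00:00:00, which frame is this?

Total seconds to the label: (0 × 3600 + 47 × 60 + 48) = 2868.
Frame index = 2868 × 25 + 9 = 71709.

frame 71709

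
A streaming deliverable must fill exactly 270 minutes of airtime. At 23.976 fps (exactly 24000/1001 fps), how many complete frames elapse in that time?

388411 frames

270 min = 16200 s.
Frames = 16200 × 24000/1001 = 388800000/1001 ≈ 388411.5884.
Complete frames: 388411.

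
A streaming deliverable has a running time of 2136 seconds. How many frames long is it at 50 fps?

106800 frames

Frames = 2136 × 50 = 106800.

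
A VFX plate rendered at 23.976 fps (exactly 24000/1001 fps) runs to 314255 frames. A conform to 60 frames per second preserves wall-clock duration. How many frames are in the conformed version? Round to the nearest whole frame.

Frames at target rate = 314255 × (60) / (24000/1001) = 62913851/80 ≈ 786423.137.
Nearest whole frame: 786423.

786423 frames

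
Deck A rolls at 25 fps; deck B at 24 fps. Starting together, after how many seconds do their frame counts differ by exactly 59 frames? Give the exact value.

59 seconds

The gap grows by |24 − 25| = 1 frame per second.
Time for a 59-frame gap: 59 ÷ (1) = 59 s.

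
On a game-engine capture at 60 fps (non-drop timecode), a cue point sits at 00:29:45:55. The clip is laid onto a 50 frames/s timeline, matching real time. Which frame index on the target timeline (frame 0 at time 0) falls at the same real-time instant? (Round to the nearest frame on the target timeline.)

Source frame index: (0×3600 + 29×60 + 45) × 60 + 55 = 107155.
Real time: 107155 / (60) = 21431/12 s.
Target frame: (21431/12) × (50) = 535775/6 ≈ 89295.833 → 89296.

frame 89296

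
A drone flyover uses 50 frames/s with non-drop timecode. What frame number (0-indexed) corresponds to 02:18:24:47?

Total seconds to the label: (2 × 3600 + 18 × 60 + 24) = 8304.
Frame index = 8304 × 50 + 47 = 415247.

frame 415247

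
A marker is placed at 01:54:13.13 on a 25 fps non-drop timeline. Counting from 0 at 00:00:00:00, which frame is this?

frame 171338

Total seconds to the label: (1 × 3600 + 54 × 60 + 13) = 6853.
Frame index = 6853 × 25 + 13 = 171338.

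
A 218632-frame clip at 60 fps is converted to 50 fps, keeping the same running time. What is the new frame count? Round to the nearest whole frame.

182193 frames

Frames at target rate = 218632 × (50) / (60) = 546580/3 ≈ 182193.333.
Nearest whole frame: 182193.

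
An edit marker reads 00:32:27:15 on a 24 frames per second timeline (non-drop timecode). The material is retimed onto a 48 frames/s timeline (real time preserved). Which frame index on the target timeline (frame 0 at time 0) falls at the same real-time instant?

Source frame index: (0×3600 + 32×60 + 27) × 24 + 15 = 46743.
Real time: 46743 / (24) = 15581/8 s.
Target frame: (15581/8) × (48) = 93486.

frame 93486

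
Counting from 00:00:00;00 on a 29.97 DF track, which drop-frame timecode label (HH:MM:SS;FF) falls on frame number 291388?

02:42:02;20

Ten DF minutes hold 17982 frames, so frame 291388 lies in block 16 (frames 287712–305693) with 3676 frames into that block.
The block's first minute is 1800 frames and the rest 1798 each; 3676 frames reaches minute 2, so 16 × 18 + 2 × 2 = 292 labels have been skipped so far.
Adding those back, label number 291388 + 292 = 291680 at 30 labels/s is 9722 s + 20 f = 2 h 42 min 2 s frame 20, i.e. 02:42:02;20.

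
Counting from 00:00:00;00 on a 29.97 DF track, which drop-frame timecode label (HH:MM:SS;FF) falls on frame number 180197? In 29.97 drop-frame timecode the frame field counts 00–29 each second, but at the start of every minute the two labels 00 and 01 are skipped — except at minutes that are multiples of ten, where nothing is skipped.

01:40:12;17

Each 10-minute DF block holds 10 × 60 × 30 − 9 × 2 = 17982 frames. 180197 ÷ 17982 → 10 full blocks, remainder 377.
Within the partial block the first minute is 1800 frames and each further minute 1798, so 0 further minute boundaries passed. Total skipped labels = 18 × 10 + 2 × 0 = 180.
Non-drop label index = 180197 + 180 = 180377; at 30 labels/s that is 01:40:12:17, i.e. DF 01:40:12;17.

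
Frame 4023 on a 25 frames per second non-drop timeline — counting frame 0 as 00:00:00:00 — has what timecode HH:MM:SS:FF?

00:02:40:23

4023 ÷ 25 = 160 full seconds, remainder 23 frames.
160 s = 0 h 2 min 40 s.
Timecode: 00:02:40:23.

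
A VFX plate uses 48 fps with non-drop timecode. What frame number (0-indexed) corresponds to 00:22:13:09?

frame 63993

Total seconds to the label: (0 × 3600 + 22 × 60 + 13) = 1333.
Frame index = 1333 × 48 + 9 = 63993.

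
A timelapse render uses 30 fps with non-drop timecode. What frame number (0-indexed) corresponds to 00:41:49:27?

frame 75297

Total seconds to the label: (0 × 3600 + 41 × 60 + 49) = 2509.
Frame index = 2509 × 30 + 27 = 75297.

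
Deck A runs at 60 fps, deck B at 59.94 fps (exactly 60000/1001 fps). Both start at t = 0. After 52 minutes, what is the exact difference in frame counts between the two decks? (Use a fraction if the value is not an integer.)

14400/77 frames

52 min = 3120 s.
A emits 60 × 3120 = 187200 frames; B emits 60000/1001 × 3120 = 14400000/77.
Difference = 14400/77 frames (≈ 187.0130); B is behind A.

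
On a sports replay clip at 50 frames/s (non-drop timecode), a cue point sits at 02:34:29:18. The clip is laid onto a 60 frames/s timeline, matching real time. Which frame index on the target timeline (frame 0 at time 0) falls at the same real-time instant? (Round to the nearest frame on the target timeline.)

Source frame index: (2×3600 + 34×60 + 29) × 50 + 18 = 463468.
Real time: 463468 / (50) = 231734/25 s.
Target frame: (231734/25) × (60) = 2780808/5 ≈ 556161.600 → 556162.

frame 556162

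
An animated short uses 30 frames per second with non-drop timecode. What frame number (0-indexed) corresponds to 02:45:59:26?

Total seconds to the label: (2 × 3600 + 45 × 60 + 59) = 9959.
Frame index = 9959 × 30 + 26 = 298796.

frame 298796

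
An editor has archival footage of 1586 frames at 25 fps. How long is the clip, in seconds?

63.44 seconds

Running time = 1586 / (25) = 63.44 s.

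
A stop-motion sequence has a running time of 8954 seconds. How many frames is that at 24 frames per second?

214896 frames

Frames = 8954 × 24 = 214896.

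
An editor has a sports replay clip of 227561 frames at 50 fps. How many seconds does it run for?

Running time = 227561 / (50) = 4551.22 s.

4551.22 seconds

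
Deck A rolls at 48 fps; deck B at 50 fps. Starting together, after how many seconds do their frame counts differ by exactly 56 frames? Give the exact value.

28 seconds

The gap grows by |50 − 48| = 2 frames per second.
Time for a 56-frame gap: 56 ÷ (2) = 28 s.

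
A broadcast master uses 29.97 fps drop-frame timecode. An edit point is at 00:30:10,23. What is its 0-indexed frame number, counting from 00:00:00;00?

54269

Complete 10-minute blocks: 3, each 17982 frames → 53946.
Remaining 0 whole minutes in the current block: 0 frames.
Within the current minute: 10 × 30 + 23 = 323. Total = 53946 + 0 + 323 = 54269.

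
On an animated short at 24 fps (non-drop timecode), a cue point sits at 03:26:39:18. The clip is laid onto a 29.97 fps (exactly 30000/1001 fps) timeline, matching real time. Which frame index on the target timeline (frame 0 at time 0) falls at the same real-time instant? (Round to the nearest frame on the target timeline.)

frame 371621

Source frame index: (3×3600 + 26×60 + 39) × 24 + 18 = 297594.
Real time: 297594 / (24) = 49599/4 s.
Target frame: (49599/4) × (30000/1001) = 33817500/91 ≈ 371620.879 → 371621.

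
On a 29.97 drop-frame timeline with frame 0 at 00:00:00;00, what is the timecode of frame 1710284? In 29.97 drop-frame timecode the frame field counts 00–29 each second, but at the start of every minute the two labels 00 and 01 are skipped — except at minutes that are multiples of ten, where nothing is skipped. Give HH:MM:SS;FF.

Each 10-minute DF block holds 10 × 60 × 30 − 9 × 2 = 17982 frames. 1710284 ÷ 17982 → 95 full blocks, remainder 1994.
Within the partial block the first minute is 1800 frames and each further minute 1798, so 1 further minute boundary passed. Total skipped labels = 18 × 95 + 2 × 1 = 1712.
Non-drop label index = 1710284 + 1712 = 1711996; at 30 labels/s that is 15:51:06:16, i.e. DF 15:51:06;16.

15:51:06;16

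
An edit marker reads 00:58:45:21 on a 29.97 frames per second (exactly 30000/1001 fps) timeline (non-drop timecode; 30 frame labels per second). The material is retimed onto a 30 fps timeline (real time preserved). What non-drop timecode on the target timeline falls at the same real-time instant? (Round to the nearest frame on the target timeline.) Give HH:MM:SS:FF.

00:58:49:07

Source frame index: (0×3600 + 58×60 + 45) × 30 + 21 = 105771.
Real time: 105771 / (30000/1001) = 35292257/10000 s.
Target frame: (35292257/10000) × (30) = 105876771/1000 ≈ 105876.771 → 105877.
At 30 labels/s: frame 105877 → 00:58:49:07.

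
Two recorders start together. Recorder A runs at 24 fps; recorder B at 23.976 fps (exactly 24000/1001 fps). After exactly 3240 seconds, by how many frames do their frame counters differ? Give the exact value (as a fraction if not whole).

77760/1001 frames

A emits 24 × 3240 = 77760 frames; B emits 24000/1001 × 3240 = 77760000/1001.
Difference = 77760/1001 frames (≈ 77.6823); B is behind A.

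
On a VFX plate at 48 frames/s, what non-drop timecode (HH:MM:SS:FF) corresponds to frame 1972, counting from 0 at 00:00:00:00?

00:00:41:04

1972 ÷ 48 = 41 full seconds, remainder 4 frames.
41 s = 0 h 0 min 41 s.
Timecode: 00:00:41:04.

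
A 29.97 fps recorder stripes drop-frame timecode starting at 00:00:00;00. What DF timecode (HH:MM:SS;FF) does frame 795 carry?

00:00:26;15

Ten DF minutes hold 17982 frames, so frame 795 lies in block 0 (frames 0–17981) with 795 frames into that block.
The block's first minute is 1800 frames and the rest 1798 each; 795 frames reaches minute 0, so 0 × 18 + 0 × 2 = 0 labels have been skipped so far.
Adding those back, label number 795 + 0 = 795 at 30 labels/s is 26 s + 15 f = 0 h 0 min 26 s frame 15, i.e. 00:00:26;15.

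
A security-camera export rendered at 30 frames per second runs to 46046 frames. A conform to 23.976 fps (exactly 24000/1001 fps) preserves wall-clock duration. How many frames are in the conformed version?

Target frames = source frames × (target rate / source rate) = 46046 × (24000/1001)/(30) = 46046 × 800/1001 = 36800.

36800 frames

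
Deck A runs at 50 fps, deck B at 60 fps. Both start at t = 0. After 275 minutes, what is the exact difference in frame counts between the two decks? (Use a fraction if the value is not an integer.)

275 min = 16500 s.
A emits 50 × 16500 = 825000 frames; B emits 60 × 16500 = 990000.
Difference = 165000 frames; B is ahead of A.

165000 frames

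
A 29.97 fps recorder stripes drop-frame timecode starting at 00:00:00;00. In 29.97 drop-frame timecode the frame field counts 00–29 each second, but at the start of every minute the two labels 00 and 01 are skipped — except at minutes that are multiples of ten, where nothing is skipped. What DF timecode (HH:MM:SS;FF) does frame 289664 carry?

Ten DF minutes hold 17982 frames, so frame 289664 lies in block 16 (frames 287712–305693) with 1952 frames into that block.
The block's first minute is 1800 frames and the rest 1798 each; 1952 frames reaches minute 1, so 16 × 18 + 1 × 2 = 290 labels have been skipped so far.
Adding those back, label number 289664 + 290 = 289954 at 30 labels/s is 9665 s + 4 f = 2 h 41 min 5 s frame 4, i.e. 02:41:05;04.

02:41:05;04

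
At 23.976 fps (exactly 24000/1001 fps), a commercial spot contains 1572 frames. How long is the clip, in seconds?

65.5655 seconds

Running time = 1572 / (24000/1001) = 65.5655 s.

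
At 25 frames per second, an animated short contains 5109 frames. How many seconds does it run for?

Running time = 5109 / (25) = 204.36 s.

204.36 seconds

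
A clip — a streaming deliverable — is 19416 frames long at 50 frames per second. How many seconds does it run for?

388.32 seconds

Running time = 19416 / (50) = 388.32 s.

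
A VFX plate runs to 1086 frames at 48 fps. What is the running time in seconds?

Running time = 1086 / (48) = 22.625 s.

22.625 seconds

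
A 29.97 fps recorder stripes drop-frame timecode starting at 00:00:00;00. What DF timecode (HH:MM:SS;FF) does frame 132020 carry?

01:13:25;02

Ten DF minutes hold 17982 frames, so frame 132020 lies in block 7 (frames 125874–143855) with 6146 frames into that block.
The block's first minute is 1800 frames and the rest 1798 each; 6146 frames reaches minute 3, so 7 × 18 + 3 × 2 = 132 labels have been skipped so far.
Adding those back, label number 132020 + 132 = 132152 at 30 labels/s is 4405 s + 2 f = 1 h 13 min 25 s frame 2, i.e. 01:13:25;02.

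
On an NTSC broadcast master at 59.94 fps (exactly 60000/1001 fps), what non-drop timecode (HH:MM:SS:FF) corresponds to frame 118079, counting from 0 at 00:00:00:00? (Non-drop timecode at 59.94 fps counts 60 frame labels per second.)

00:32:47:59

118079 ÷ 60 = 1967 full seconds, remainder 59 frames.
1967 s = 0 h 32 min 47 s.
Timecode: 00:32:47:59.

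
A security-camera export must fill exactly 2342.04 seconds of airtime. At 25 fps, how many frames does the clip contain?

Frames = 2342.04 × 25 = 58551.

58551 frames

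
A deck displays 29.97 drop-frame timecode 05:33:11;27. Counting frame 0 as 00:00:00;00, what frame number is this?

As if non-drop at 30 labels/s: (5 × 3600 + 33 × 60 + 11) × 30 + 27 = 599757.
Minute boundaries passed: 333; those not divisible by 10: 333 − 33 = 300; dropped labels = 2 × 300 = 600.
Actual frame index = 599757 − 600 = 599157.

599157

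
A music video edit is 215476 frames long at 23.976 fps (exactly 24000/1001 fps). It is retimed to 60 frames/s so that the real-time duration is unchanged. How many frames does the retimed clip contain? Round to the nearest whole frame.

Frames at target rate = 215476 × (60) / (24000/1001) = 53922869/100 ≈ 539228.690.
Nearest whole frame: 539229.

539229 frames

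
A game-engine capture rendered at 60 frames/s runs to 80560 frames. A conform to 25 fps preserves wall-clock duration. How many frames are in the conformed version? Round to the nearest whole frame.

33567 frames

Frames at target rate = 80560 × (25) / (60) = 100700/3 ≈ 33566.667.
Nearest whole frame: 33567.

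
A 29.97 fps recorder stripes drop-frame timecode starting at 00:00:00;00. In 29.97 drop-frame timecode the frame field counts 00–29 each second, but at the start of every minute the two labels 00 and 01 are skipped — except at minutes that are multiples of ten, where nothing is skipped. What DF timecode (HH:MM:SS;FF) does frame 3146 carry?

Ten DF minutes hold 17982 frames, so frame 3146 lies in block 0 (frames 0–17981) with 3146 frames into that block.
The block's first minute is 1800 frames and the rest 1798 each; 3146 frames reaches minute 1, so 0 × 18 + 1 × 2 = 2 labels have been skipped so far.
Adding those back, label number 3146 + 2 = 3148 at 30 labels/s is 104 s + 28 f = 0 h 1 min 44 s frame 28, i.e. 00:01:44;28.

00:01:44;28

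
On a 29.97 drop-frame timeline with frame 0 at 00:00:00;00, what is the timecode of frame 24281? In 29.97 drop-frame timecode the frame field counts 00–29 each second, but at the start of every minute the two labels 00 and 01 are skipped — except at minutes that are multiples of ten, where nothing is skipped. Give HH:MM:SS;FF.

00:13:30;05

Ten DF minutes hold 17982 frames, so frame 24281 lies in block 1 (frames 17982–35963) with 6299 frames into that block.
The block's first minute is 1800 frames and the rest 1798 each; 6299 frames reaches minute 3, so 1 × 18 + 3 × 2 = 24 labels have been skipped so far.
Adding those back, label number 24281 + 24 = 24305 at 30 labels/s is 810 s + 5 f = 0 h 13 min 30 s frame 5, i.e. 00:13:30;05.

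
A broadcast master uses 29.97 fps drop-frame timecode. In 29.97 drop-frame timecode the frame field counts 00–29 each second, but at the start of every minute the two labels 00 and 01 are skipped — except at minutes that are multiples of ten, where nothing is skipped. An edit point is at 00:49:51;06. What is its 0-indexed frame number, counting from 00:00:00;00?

89646

Complete 10-minute blocks: 4, each 17982 frames → 71928.
Remaining 9 whole minutes in the current block: 1800 + 8 × 1798 = 16184 frames.
Within the current minute: 51 × 30 + 6 − 2 = 1534 (labels ;00/;01 skipped at this minute). Total = 71928 + 16184 + 1534 = 89646.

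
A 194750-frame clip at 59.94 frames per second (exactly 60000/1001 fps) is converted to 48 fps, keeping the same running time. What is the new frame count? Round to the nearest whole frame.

155956 frames

Frames at target rate = 194750 × (48) / (60000/1001) = 779779/5 ≈ 155955.800.
Nearest whole frame: 155956.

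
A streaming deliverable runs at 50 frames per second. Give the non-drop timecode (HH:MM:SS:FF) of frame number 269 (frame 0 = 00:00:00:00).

00:00:05:19

269 ÷ 50 = 5 full seconds, remainder 19 frames.
5 s = 0 h 0 min 5 s.
Timecode: 00:00:05:19.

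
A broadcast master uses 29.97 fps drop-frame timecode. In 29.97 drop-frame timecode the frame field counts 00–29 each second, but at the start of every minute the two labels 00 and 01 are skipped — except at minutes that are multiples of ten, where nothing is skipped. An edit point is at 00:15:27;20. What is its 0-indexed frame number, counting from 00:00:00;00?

27802

Complete 10-minute blocks: 1, each 17982 frames → 17982.
Remaining 5 whole minutes in the current block: 1800 + 4 × 1798 = 8992 frames.
Within the current minute: 27 × 30 + 20 − 2 = 828 (labels ;00/;01 skipped at this minute). Total = 17982 + 8992 + 828 = 27802.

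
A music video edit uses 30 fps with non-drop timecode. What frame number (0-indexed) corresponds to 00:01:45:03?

Total seconds to the label: (0 × 3600 + 1 × 60 + 45) = 105.
Frame index = 105 × 30 + 3 = 3153.

3153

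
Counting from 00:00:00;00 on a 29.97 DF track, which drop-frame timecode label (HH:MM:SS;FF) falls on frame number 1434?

Ten DF minutes hold 17982 frames, so frame 1434 lies in block 0 (frames 0–17981) with 1434 frames into that block.
The block's first minute is 1800 frames and the rest 1798 each; 1434 frames reaches minute 0, so 0 × 18 + 0 × 2 = 0 labels have been skipped so far.
Adding those back, label number 1434 + 0 = 1434 at 30 labels/s is 47 s + 24 f = 0 h 0 min 47 s frame 24, i.e. 00:00:47;24.

00:00:47;24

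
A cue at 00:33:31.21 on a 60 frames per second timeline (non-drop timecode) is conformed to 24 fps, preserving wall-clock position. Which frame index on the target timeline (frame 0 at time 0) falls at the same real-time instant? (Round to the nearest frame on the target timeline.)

frame 48272

Source frame index: (0×3600 + 33×60 + 31) × 60 + 21 = 120681.
Real time: 120681 / (60) = 40227/20 s.
Target frame: (40227/20) × (24) = 241362/5 ≈ 48272.400 → 48272.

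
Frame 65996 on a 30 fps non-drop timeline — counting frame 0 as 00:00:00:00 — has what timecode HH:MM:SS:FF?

00:36:39:26

65996 ÷ 30 = 2199 full seconds, remainder 26 frames.
2199 s = 0 h 36 min 39 s.
Timecode: 00:36:39:26.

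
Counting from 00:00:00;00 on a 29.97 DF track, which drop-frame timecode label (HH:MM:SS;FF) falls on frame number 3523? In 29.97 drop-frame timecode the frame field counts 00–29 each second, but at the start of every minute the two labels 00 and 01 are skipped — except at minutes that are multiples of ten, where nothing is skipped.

Each 10-minute DF block holds 10 × 60 × 30 − 9 × 2 = 17982 frames. 3523 ÷ 17982 → 0 full blocks, remainder 3523.
Within the partial block the first minute is 1800 frames and each further minute 1798, so 1 further minute boundary passed. Total skipped labels = 18 × 0 + 2 × 1 = 2.
Non-drop label index = 3523 + 2 = 3525; at 30 labels/s that is 00:01:57:15, i.e. DF 00:01:57;15.

00:01:57;15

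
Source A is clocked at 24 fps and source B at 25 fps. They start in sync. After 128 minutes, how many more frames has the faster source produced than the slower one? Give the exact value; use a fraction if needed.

128 min = 7680 s.
A emits 24 × 7680 = 184320 frames; B emits 25 × 7680 = 192000.
Difference = 7680 frames; B is ahead of A.

7680 frames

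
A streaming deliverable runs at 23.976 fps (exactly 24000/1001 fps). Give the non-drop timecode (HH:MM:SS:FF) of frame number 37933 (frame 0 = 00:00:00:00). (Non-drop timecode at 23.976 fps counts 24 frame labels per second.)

00:26:20:13

37933 ÷ 24 = 1580 full seconds, remainder 13 frames.
1580 s = 0 h 26 min 20 s.
Timecode: 00:26:20:13.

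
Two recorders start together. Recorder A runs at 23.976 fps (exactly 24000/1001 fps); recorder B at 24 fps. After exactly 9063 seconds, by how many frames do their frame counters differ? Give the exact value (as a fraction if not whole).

217512/1001 frames

A emits 24000/1001 × 9063 = 217512000/1001 frames; B emits 24 × 9063 = 217512.
Difference = 217512/1001 frames (≈ 217.2947); B is ahead of A.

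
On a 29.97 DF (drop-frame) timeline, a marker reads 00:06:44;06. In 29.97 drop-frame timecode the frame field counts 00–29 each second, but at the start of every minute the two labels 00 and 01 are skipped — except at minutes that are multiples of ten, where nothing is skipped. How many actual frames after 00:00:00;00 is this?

As if non-drop at 30 labels/s: (0 × 3600 + 6 × 60 + 44) × 30 + 6 = 12126.
Minute boundaries passed: 6; those not divisible by 10: 6 − 0 = 6; dropped labels = 2 × 6 = 12.
Actual frame index = 12126 − 12 = 12114.

12114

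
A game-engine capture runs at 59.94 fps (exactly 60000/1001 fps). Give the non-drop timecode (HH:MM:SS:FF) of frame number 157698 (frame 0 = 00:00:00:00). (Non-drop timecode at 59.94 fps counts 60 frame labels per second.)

00:43:48:18

157698 ÷ 60 = 2628 full seconds, remainder 18 frames.
2628 s = 0 h 43 min 48 s.
Timecode: 00:43:48:18.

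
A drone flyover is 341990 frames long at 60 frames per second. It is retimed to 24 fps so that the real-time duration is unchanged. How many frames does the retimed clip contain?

Frames at target rate = 341990 × (24) / (60) = 136796.

136796 frames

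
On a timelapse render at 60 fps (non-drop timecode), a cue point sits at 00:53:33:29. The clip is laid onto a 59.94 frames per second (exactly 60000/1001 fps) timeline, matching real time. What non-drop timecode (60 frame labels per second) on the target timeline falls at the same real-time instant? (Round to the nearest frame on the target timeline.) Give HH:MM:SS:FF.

Source frame index: (0×3600 + 53×60 + 33) × 60 + 29 = 192809.
Real time: 192809 / (60) = 192809/60 s.
Target frame: (192809/60) × (60000/1001) = 192809000/1001 ≈ 192616.384 → 192616.
At 60 labels/s: frame 192616 → 00:53:30:16.

00:53:30:16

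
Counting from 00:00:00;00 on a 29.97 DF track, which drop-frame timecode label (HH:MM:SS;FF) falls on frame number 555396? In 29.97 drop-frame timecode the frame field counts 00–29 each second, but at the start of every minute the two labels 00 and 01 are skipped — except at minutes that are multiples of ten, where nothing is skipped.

05:08:51;22

Ten DF minutes hold 17982 frames, so frame 555396 lies in block 30 (frames 539460–557441) with 15936 frames into that block.
The block's first minute is 1800 frames and the rest 1798 each; 15936 frames reaches minute 8, so 30 × 18 + 8 × 2 = 556 labels have been skipped so far.
Adding those back, label number 555396 + 556 = 555952 at 30 labels/s is 18531 s + 22 f = 5 h 8 min 51 s frame 22, i.e. 05:08:51;22.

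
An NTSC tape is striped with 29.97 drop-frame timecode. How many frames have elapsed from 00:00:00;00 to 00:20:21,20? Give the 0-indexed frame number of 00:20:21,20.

Complete 10-minute blocks: 2, each 17982 frames → 35964.
Remaining 0 whole minutes in the current block: 0 frames.
Within the current minute: 21 × 30 + 20 = 650. Total = 35964 + 0 + 650 = 36614.

36614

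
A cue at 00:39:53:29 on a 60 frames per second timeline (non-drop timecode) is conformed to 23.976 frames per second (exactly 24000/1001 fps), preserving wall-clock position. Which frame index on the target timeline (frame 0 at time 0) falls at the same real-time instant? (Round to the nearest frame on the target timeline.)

Source frame index: (0×3600 + 39×60 + 53) × 60 + 29 = 143609.
Real time: 143609 / (60) = 143609/60 s.
Target frame: (143609/60) × (24000/1001) = 57443600/1001 ≈ 57386.214 → 57386.

frame 57386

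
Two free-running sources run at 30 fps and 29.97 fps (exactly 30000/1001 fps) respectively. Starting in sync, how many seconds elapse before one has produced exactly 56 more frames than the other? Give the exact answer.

28028/15 seconds

The gap grows by |30000/1001 − 30| = 30/1001 frames per second.
Time for a 56-frame gap: 56 ÷ (30/1001) = 28028/15 s.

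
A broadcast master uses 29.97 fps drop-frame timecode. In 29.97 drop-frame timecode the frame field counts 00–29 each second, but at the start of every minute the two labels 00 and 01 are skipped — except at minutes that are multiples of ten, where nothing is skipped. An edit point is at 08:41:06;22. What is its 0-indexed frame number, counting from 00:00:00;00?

Complete 10-minute blocks: 52, each 17982 frames → 935064.
Remaining 1 whole minute in the current block: 1800 + 0 × 1798 = 1800 frames.
Within the current minute: 6 × 30 + 22 − 2 = 200 (labels ;00/;01 skipped at this minute). Total = 935064 + 1800 + 200 = 937064.

937064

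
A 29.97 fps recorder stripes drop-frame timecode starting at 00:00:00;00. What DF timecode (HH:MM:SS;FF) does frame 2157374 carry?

19:59:44;14

Each 10-minute DF block holds 10 × 60 × 30 − 9 × 2 = 17982 frames. 2157374 ÷ 17982 → 119 full blocks, remainder 17516.
Within the partial block the first minute is 1800 frames and each further minute 1798, so 9 further minute boundaries passed. Total skipped labels = 18 × 119 + 2 × 9 = 2160.
Non-drop label index = 2157374 + 2160 = 2159534; at 30 labels/s that is 19:59:44:14, i.e. DF 19:59:44;14.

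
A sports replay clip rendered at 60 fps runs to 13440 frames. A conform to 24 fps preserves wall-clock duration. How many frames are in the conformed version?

5376 frames

Target frames = source frames × (target rate / source rate) = 13440 × (24)/(60) = 13440 × 2/5 = 5376.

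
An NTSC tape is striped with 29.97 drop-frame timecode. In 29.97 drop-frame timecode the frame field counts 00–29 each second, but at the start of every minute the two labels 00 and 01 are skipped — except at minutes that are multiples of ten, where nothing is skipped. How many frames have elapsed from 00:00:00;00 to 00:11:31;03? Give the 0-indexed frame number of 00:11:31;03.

As if non-drop at 30 labels/s: (0 × 3600 + 11 × 60 + 31) × 30 + 3 = 20733.
Minute boundaries passed: 11; those not divisible by 10: 11 − 1 = 10; dropped labels = 2 × 10 = 20.
Actual frame index = 20733 − 20 = 20713.

20713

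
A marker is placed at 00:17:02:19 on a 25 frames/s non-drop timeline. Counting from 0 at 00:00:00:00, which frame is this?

frame 25569

Total seconds to the label: (0 × 3600 + 17 × 60 + 2) = 1022.
Frame index = 1022 × 25 + 19 = 25569.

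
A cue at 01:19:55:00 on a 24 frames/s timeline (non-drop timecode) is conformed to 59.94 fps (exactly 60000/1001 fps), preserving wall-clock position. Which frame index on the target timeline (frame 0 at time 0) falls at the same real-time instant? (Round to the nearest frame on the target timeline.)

frame 287413

Source frame index: (1×3600 + 19×60 + 55) × 24 + 0 = 115080.
Real time: 115080 / (24) = 4795 s.
Target frame: (4795) × (60000/1001) = 41100000/143 ≈ 287412.587 → 287413.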